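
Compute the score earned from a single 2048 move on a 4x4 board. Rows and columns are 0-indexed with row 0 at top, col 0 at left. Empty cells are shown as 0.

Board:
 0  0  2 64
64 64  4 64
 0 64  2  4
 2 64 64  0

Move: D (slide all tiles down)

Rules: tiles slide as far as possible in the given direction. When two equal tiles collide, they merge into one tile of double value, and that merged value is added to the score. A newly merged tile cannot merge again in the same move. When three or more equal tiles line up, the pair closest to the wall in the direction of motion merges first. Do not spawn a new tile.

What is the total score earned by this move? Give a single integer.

Answer: 256

Derivation:
Slide down:
col 0: [0, 64, 0, 2] -> [0, 0, 64, 2]  score +0 (running 0)
col 1: [0, 64, 64, 64] -> [0, 0, 64, 128]  score +128 (running 128)
col 2: [2, 4, 2, 64] -> [2, 4, 2, 64]  score +0 (running 128)
col 3: [64, 64, 4, 0] -> [0, 0, 128, 4]  score +128 (running 256)
Board after move:
  0   0   2   0
  0   0   4   0
 64  64   2 128
  2 128  64   4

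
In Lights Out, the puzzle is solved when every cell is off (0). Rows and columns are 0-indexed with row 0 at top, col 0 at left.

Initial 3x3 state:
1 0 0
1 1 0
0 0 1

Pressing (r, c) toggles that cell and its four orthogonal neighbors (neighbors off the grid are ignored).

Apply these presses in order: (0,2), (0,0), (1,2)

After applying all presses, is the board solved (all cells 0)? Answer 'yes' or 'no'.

Answer: yes

Derivation:
After press 1 at (0,2):
1 1 1
1 1 1
0 0 1

After press 2 at (0,0):
0 0 1
0 1 1
0 0 1

After press 3 at (1,2):
0 0 0
0 0 0
0 0 0

Lights still on: 0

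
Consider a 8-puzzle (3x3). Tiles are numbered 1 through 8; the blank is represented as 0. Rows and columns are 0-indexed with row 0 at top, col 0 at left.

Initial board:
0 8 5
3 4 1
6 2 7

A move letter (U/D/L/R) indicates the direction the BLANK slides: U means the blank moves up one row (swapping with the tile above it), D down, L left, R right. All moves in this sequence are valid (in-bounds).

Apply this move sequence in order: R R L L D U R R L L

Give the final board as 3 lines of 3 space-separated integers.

After move 1 (R):
8 0 5
3 4 1
6 2 7

After move 2 (R):
8 5 0
3 4 1
6 2 7

After move 3 (L):
8 0 5
3 4 1
6 2 7

After move 4 (L):
0 8 5
3 4 1
6 2 7

After move 5 (D):
3 8 5
0 4 1
6 2 7

After move 6 (U):
0 8 5
3 4 1
6 2 7

After move 7 (R):
8 0 5
3 4 1
6 2 7

After move 8 (R):
8 5 0
3 4 1
6 2 7

After move 9 (L):
8 0 5
3 4 1
6 2 7

After move 10 (L):
0 8 5
3 4 1
6 2 7

Answer: 0 8 5
3 4 1
6 2 7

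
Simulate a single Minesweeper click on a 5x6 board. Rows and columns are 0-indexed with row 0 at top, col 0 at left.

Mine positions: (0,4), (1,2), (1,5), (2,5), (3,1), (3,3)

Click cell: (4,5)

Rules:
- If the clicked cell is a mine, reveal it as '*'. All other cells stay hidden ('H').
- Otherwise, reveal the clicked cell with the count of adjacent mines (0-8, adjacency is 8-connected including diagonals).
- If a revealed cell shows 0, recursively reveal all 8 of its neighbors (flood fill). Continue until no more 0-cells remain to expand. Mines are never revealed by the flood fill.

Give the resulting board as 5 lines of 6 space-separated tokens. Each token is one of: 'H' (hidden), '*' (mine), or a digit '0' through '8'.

H H H H H H
H H H H H H
H H H H H H
H H H H 2 1
H H H H 1 0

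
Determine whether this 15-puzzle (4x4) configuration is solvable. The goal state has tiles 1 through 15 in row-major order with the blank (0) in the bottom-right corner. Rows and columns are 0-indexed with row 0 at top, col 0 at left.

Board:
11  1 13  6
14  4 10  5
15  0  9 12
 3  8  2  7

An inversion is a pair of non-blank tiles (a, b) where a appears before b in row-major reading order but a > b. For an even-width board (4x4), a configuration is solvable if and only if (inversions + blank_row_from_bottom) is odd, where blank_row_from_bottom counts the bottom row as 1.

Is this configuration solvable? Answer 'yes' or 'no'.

Inversions: 60
Blank is in row 2 (0-indexed from top), which is row 2 counting from the bottom (bottom = 1).
60 + 2 = 62, which is even, so the puzzle is not solvable.

Answer: no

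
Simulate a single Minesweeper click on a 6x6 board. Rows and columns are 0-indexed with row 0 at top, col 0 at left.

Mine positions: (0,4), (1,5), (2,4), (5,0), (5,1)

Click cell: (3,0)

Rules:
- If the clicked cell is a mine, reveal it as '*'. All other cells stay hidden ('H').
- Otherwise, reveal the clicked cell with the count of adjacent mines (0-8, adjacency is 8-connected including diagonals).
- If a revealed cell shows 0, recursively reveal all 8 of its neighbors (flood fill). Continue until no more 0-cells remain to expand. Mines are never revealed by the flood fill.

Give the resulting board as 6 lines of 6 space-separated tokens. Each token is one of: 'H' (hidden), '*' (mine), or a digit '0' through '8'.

0 0 0 1 H H
0 0 0 2 H H
0 0 0 1 H H
0 0 0 1 1 1
2 2 1 0 0 0
H H 1 0 0 0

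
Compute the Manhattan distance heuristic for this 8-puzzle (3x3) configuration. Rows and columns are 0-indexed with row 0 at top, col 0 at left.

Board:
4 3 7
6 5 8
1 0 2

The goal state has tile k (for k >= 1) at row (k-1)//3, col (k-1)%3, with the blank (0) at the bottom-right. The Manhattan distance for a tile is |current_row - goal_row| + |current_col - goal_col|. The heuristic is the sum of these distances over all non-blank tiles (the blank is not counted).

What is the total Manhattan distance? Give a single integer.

Tile 4: (0,0)->(1,0) = 1
Tile 3: (0,1)->(0,2) = 1
Tile 7: (0,2)->(2,0) = 4
Tile 6: (1,0)->(1,2) = 2
Tile 5: (1,1)->(1,1) = 0
Tile 8: (1,2)->(2,1) = 2
Tile 1: (2,0)->(0,0) = 2
Tile 2: (2,2)->(0,1) = 3
Sum: 1 + 1 + 4 + 2 + 0 + 2 + 2 + 3 = 15

Answer: 15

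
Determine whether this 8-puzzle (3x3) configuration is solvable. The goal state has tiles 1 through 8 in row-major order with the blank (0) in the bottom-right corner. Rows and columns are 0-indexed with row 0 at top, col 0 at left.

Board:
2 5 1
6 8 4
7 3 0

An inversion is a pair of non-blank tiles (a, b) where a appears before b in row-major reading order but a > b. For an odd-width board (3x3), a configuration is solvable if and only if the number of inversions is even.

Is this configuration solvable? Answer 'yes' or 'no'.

Answer: no

Derivation:
Inversions (pairs i<j in row-major order where tile[i] > tile[j] > 0): 11
11 is odd, so the puzzle is not solvable.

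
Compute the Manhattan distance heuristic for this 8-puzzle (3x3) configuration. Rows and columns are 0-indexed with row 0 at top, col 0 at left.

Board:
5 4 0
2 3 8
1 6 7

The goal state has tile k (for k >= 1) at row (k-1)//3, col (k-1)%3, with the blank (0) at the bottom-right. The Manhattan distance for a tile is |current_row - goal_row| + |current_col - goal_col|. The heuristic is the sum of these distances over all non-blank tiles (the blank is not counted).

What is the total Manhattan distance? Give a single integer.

Tile 5: at (0,0), goal (1,1), distance |0-1|+|0-1| = 2
Tile 4: at (0,1), goal (1,0), distance |0-1|+|1-0| = 2
Tile 2: at (1,0), goal (0,1), distance |1-0|+|0-1| = 2
Tile 3: at (1,1), goal (0,2), distance |1-0|+|1-2| = 2
Tile 8: at (1,2), goal (2,1), distance |1-2|+|2-1| = 2
Tile 1: at (2,0), goal (0,0), distance |2-0|+|0-0| = 2
Tile 6: at (2,1), goal (1,2), distance |2-1|+|1-2| = 2
Tile 7: at (2,2), goal (2,0), distance |2-2|+|2-0| = 2
Sum: 2 + 2 + 2 + 2 + 2 + 2 + 2 + 2 = 16

Answer: 16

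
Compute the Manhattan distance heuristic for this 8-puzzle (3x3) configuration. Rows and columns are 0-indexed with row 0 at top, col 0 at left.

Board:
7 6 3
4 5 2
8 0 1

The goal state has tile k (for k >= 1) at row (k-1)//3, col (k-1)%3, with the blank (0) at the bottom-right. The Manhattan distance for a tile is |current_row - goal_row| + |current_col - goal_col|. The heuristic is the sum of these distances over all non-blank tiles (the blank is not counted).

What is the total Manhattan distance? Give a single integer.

Answer: 11

Derivation:
Tile 7: (0,0)->(2,0) = 2
Tile 6: (0,1)->(1,2) = 2
Tile 3: (0,2)->(0,2) = 0
Tile 4: (1,0)->(1,0) = 0
Tile 5: (1,1)->(1,1) = 0
Tile 2: (1,2)->(0,1) = 2
Tile 8: (2,0)->(2,1) = 1
Tile 1: (2,2)->(0,0) = 4
Sum: 2 + 2 + 0 + 0 + 0 + 2 + 1 + 4 = 11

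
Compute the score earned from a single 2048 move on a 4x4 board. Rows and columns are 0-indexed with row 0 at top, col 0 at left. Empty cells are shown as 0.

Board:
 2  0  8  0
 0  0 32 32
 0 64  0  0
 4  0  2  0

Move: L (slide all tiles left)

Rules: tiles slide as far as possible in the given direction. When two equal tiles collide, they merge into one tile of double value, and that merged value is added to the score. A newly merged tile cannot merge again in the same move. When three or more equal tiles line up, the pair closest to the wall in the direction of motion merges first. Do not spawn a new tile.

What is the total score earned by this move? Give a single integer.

Answer: 64

Derivation:
Slide left:
row 0: [2, 0, 8, 0] -> [2, 8, 0, 0]  score +0 (running 0)
row 1: [0, 0, 32, 32] -> [64, 0, 0, 0]  score +64 (running 64)
row 2: [0, 64, 0, 0] -> [64, 0, 0, 0]  score +0 (running 64)
row 3: [4, 0, 2, 0] -> [4, 2, 0, 0]  score +0 (running 64)
Board after move:
 2  8  0  0
64  0  0  0
64  0  0  0
 4  2  0  0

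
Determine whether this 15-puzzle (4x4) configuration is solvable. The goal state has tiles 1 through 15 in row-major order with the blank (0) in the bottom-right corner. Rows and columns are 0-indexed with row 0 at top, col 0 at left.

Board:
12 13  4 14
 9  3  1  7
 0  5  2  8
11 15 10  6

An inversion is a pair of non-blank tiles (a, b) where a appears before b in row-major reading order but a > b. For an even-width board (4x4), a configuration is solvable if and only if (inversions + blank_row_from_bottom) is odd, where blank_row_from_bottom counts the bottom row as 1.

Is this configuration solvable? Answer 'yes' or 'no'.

Inversions: 54
Blank is in row 2 (0-indexed from top), which is row 2 counting from the bottom (bottom = 1).
54 + 2 = 56, which is even, so the puzzle is not solvable.

Answer: no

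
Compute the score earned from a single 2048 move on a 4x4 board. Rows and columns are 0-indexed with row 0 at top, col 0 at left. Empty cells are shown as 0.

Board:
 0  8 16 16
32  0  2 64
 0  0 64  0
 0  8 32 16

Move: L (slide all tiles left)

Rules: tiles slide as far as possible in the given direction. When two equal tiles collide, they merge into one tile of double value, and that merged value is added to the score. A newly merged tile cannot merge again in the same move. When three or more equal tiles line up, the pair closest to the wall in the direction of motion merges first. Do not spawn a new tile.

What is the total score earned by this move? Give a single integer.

Answer: 32

Derivation:
Slide left:
row 0: [0, 8, 16, 16] -> [8, 32, 0, 0]  score +32 (running 32)
row 1: [32, 0, 2, 64] -> [32, 2, 64, 0]  score +0 (running 32)
row 2: [0, 0, 64, 0] -> [64, 0, 0, 0]  score +0 (running 32)
row 3: [0, 8, 32, 16] -> [8, 32, 16, 0]  score +0 (running 32)
Board after move:
 8 32  0  0
32  2 64  0
64  0  0  0
 8 32 16  0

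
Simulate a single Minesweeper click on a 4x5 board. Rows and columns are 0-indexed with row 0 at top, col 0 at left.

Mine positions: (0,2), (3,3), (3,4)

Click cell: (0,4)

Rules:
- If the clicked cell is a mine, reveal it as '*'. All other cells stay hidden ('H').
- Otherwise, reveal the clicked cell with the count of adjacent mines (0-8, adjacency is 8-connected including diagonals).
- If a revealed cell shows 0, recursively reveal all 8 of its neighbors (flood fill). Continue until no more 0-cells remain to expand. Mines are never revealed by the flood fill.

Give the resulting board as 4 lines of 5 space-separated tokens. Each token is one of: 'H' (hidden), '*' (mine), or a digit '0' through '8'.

H H H 1 0
H H H 1 0
H H H 2 2
H H H H H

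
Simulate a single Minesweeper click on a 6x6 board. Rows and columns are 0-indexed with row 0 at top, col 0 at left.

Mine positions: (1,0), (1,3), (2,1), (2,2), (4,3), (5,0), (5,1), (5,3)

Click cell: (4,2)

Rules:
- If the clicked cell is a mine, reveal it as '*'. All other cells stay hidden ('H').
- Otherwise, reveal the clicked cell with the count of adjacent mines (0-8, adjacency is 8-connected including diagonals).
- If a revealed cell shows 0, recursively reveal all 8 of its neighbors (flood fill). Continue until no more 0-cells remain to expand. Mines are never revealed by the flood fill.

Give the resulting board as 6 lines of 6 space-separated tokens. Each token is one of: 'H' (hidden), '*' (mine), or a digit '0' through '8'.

H H H H H H
H H H H H H
H H H H H H
H H H H H H
H H 3 H H H
H H H H H H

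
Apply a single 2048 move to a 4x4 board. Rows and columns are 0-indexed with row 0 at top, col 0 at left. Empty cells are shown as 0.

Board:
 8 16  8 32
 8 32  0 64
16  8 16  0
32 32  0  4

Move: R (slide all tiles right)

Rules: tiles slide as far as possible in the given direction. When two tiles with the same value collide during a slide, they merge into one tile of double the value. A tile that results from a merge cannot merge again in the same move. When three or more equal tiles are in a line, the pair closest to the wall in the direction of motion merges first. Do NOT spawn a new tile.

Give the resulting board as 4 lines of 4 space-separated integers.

Slide right:
row 0: [8, 16, 8, 32] -> [8, 16, 8, 32]
row 1: [8, 32, 0, 64] -> [0, 8, 32, 64]
row 2: [16, 8, 16, 0] -> [0, 16, 8, 16]
row 3: [32, 32, 0, 4] -> [0, 0, 64, 4]

Answer:  8 16  8 32
 0  8 32 64
 0 16  8 16
 0  0 64  4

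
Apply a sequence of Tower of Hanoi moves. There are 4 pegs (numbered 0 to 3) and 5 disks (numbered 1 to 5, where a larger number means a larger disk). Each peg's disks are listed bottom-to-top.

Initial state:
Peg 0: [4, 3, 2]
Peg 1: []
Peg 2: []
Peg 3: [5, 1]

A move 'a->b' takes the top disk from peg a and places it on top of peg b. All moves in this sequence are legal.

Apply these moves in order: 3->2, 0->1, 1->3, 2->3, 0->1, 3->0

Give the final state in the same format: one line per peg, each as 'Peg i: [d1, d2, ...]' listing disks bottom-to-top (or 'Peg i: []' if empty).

Answer: Peg 0: [4, 1]
Peg 1: [3]
Peg 2: []
Peg 3: [5, 2]

Derivation:
After move 1 (3->2):
Peg 0: [4, 3, 2]
Peg 1: []
Peg 2: [1]
Peg 3: [5]

After move 2 (0->1):
Peg 0: [4, 3]
Peg 1: [2]
Peg 2: [1]
Peg 3: [5]

After move 3 (1->3):
Peg 0: [4, 3]
Peg 1: []
Peg 2: [1]
Peg 3: [5, 2]

After move 4 (2->3):
Peg 0: [4, 3]
Peg 1: []
Peg 2: []
Peg 3: [5, 2, 1]

After move 5 (0->1):
Peg 0: [4]
Peg 1: [3]
Peg 2: []
Peg 3: [5, 2, 1]

After move 6 (3->0):
Peg 0: [4, 1]
Peg 1: [3]
Peg 2: []
Peg 3: [5, 2]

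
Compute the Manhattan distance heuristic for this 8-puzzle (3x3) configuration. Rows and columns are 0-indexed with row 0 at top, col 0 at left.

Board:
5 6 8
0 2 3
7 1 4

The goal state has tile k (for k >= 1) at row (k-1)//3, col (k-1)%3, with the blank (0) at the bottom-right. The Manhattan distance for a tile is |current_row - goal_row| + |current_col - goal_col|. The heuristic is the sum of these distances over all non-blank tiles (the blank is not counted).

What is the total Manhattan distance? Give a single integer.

Answer: 15

Derivation:
Tile 5: at (0,0), goal (1,1), distance |0-1|+|0-1| = 2
Tile 6: at (0,1), goal (1,2), distance |0-1|+|1-2| = 2
Tile 8: at (0,2), goal (2,1), distance |0-2|+|2-1| = 3
Tile 2: at (1,1), goal (0,1), distance |1-0|+|1-1| = 1
Tile 3: at (1,2), goal (0,2), distance |1-0|+|2-2| = 1
Tile 7: at (2,0), goal (2,0), distance |2-2|+|0-0| = 0
Tile 1: at (2,1), goal (0,0), distance |2-0|+|1-0| = 3
Tile 4: at (2,2), goal (1,0), distance |2-1|+|2-0| = 3
Sum: 2 + 2 + 3 + 1 + 1 + 0 + 3 + 3 = 15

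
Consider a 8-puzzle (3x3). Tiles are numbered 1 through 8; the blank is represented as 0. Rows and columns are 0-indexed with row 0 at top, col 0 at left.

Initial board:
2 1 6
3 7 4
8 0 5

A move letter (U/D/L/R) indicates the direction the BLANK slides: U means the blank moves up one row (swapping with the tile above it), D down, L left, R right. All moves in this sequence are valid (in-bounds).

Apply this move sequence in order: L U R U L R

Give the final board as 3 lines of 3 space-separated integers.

After move 1 (L):
2 1 6
3 7 4
0 8 5

After move 2 (U):
2 1 6
0 7 4
3 8 5

After move 3 (R):
2 1 6
7 0 4
3 8 5

After move 4 (U):
2 0 6
7 1 4
3 8 5

After move 5 (L):
0 2 6
7 1 4
3 8 5

After move 6 (R):
2 0 6
7 1 4
3 8 5

Answer: 2 0 6
7 1 4
3 8 5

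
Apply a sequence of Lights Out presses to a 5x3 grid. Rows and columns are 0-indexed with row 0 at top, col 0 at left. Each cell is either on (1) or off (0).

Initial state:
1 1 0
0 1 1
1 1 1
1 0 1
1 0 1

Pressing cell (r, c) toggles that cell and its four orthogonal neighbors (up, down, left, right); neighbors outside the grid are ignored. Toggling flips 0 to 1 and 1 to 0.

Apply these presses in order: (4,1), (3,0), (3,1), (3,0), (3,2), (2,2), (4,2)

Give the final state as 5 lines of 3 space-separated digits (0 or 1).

After press 1 at (4,1):
1 1 0
0 1 1
1 1 1
1 1 1
0 1 0

After press 2 at (3,0):
1 1 0
0 1 1
0 1 1
0 0 1
1 1 0

After press 3 at (3,1):
1 1 0
0 1 1
0 0 1
1 1 0
1 0 0

After press 4 at (3,0):
1 1 0
0 1 1
1 0 1
0 0 0
0 0 0

After press 5 at (3,2):
1 1 0
0 1 1
1 0 0
0 1 1
0 0 1

After press 6 at (2,2):
1 1 0
0 1 0
1 1 1
0 1 0
0 0 1

After press 7 at (4,2):
1 1 0
0 1 0
1 1 1
0 1 1
0 1 0

Answer: 1 1 0
0 1 0
1 1 1
0 1 1
0 1 0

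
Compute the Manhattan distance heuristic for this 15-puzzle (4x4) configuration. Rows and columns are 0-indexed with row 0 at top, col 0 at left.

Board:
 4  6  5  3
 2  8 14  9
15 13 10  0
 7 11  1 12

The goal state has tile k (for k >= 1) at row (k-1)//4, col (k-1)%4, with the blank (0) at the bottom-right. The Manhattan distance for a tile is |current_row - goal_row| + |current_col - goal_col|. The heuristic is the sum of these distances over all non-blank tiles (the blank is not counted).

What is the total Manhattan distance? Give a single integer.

Answer: 37

Derivation:
Tile 4: at (0,0), goal (0,3), distance |0-0|+|0-3| = 3
Tile 6: at (0,1), goal (1,1), distance |0-1|+|1-1| = 1
Tile 5: at (0,2), goal (1,0), distance |0-1|+|2-0| = 3
Tile 3: at (0,3), goal (0,2), distance |0-0|+|3-2| = 1
Tile 2: at (1,0), goal (0,1), distance |1-0|+|0-1| = 2
Tile 8: at (1,1), goal (1,3), distance |1-1|+|1-3| = 2
Tile 14: at (1,2), goal (3,1), distance |1-3|+|2-1| = 3
Tile 9: at (1,3), goal (2,0), distance |1-2|+|3-0| = 4
Tile 15: at (2,0), goal (3,2), distance |2-3|+|0-2| = 3
Tile 13: at (2,1), goal (3,0), distance |2-3|+|1-0| = 2
Tile 10: at (2,2), goal (2,1), distance |2-2|+|2-1| = 1
Tile 7: at (3,0), goal (1,2), distance |3-1|+|0-2| = 4
Tile 11: at (3,1), goal (2,2), distance |3-2|+|1-2| = 2
Tile 1: at (3,2), goal (0,0), distance |3-0|+|2-0| = 5
Tile 12: at (3,3), goal (2,3), distance |3-2|+|3-3| = 1
Sum: 3 + 1 + 3 + 1 + 2 + 2 + 3 + 4 + 3 + 2 + 1 + 4 + 2 + 5 + 1 = 37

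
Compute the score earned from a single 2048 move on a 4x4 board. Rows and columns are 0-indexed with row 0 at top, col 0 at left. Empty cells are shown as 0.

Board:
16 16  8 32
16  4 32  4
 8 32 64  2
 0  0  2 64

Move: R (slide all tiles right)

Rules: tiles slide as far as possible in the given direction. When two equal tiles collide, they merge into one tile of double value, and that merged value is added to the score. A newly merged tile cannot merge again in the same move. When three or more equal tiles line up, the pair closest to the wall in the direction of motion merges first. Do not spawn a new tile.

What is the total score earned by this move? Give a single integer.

Answer: 32

Derivation:
Slide right:
row 0: [16, 16, 8, 32] -> [0, 32, 8, 32]  score +32 (running 32)
row 1: [16, 4, 32, 4] -> [16, 4, 32, 4]  score +0 (running 32)
row 2: [8, 32, 64, 2] -> [8, 32, 64, 2]  score +0 (running 32)
row 3: [0, 0, 2, 64] -> [0, 0, 2, 64]  score +0 (running 32)
Board after move:
 0 32  8 32
16  4 32  4
 8 32 64  2
 0  0  2 64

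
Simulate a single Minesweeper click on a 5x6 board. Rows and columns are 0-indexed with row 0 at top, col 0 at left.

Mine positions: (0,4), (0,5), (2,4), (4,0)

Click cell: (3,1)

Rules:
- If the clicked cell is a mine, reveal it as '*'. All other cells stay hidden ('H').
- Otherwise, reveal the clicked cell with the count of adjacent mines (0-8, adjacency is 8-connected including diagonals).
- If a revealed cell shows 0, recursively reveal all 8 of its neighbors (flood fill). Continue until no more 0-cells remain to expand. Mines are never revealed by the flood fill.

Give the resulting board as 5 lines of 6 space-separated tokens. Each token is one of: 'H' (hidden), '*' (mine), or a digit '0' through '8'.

H H H H H H
H H H H H H
H H H H H H
H 1 H H H H
H H H H H H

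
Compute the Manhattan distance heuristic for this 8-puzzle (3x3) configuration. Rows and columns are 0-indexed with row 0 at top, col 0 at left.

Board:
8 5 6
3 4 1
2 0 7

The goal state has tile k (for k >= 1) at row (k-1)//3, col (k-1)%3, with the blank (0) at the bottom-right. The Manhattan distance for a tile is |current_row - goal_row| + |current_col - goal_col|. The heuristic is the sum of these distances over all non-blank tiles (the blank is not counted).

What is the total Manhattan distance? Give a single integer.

Answer: 17

Derivation:
Tile 8: (0,0)->(2,1) = 3
Tile 5: (0,1)->(1,1) = 1
Tile 6: (0,2)->(1,2) = 1
Tile 3: (1,0)->(0,2) = 3
Tile 4: (1,1)->(1,0) = 1
Tile 1: (1,2)->(0,0) = 3
Tile 2: (2,0)->(0,1) = 3
Tile 7: (2,2)->(2,0) = 2
Sum: 3 + 1 + 1 + 3 + 1 + 3 + 3 + 2 = 17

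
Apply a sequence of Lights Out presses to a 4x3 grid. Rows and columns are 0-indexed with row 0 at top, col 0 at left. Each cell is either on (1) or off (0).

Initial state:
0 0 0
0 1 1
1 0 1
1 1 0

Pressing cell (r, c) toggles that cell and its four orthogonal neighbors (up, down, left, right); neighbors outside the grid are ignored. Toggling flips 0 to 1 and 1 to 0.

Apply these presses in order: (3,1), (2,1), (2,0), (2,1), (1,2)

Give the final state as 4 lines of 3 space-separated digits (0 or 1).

After press 1 at (3,1):
0 0 0
0 1 1
1 1 1
0 0 1

After press 2 at (2,1):
0 0 0
0 0 1
0 0 0
0 1 1

After press 3 at (2,0):
0 0 0
1 0 1
1 1 0
1 1 1

After press 4 at (2,1):
0 0 0
1 1 1
0 0 1
1 0 1

After press 5 at (1,2):
0 0 1
1 0 0
0 0 0
1 0 1

Answer: 0 0 1
1 0 0
0 0 0
1 0 1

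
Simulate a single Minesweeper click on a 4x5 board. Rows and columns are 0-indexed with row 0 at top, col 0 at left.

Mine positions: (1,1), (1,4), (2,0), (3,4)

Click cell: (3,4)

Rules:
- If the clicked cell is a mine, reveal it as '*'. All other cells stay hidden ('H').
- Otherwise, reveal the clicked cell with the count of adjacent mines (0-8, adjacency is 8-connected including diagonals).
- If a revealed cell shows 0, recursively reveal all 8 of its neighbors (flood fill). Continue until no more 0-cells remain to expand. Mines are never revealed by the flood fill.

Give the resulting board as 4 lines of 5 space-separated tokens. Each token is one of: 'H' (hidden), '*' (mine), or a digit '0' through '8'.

H H H H H
H H H H H
H H H H H
H H H H *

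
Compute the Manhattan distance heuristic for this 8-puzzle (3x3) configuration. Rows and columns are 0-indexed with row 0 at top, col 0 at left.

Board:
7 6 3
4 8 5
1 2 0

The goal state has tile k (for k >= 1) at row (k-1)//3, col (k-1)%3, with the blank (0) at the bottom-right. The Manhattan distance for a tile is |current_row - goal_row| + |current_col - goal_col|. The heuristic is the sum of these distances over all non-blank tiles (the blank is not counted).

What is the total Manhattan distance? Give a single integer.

Answer: 10

Derivation:
Tile 7: (0,0)->(2,0) = 2
Tile 6: (0,1)->(1,2) = 2
Tile 3: (0,2)->(0,2) = 0
Tile 4: (1,0)->(1,0) = 0
Tile 8: (1,1)->(2,1) = 1
Tile 5: (1,2)->(1,1) = 1
Tile 1: (2,0)->(0,0) = 2
Tile 2: (2,1)->(0,1) = 2
Sum: 2 + 2 + 0 + 0 + 1 + 1 + 2 + 2 = 10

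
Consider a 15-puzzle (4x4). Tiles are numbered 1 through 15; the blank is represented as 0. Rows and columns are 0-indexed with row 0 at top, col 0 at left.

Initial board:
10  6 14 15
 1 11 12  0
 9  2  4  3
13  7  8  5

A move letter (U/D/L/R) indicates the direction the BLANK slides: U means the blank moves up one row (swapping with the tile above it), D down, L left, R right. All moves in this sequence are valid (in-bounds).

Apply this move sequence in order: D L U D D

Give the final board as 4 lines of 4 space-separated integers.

After move 1 (D):
10  6 14 15
 1 11 12  3
 9  2  4  0
13  7  8  5

After move 2 (L):
10  6 14 15
 1 11 12  3
 9  2  0  4
13  7  8  5

After move 3 (U):
10  6 14 15
 1 11  0  3
 9  2 12  4
13  7  8  5

After move 4 (D):
10  6 14 15
 1 11 12  3
 9  2  0  4
13  7  8  5

After move 5 (D):
10  6 14 15
 1 11 12  3
 9  2  8  4
13  7  0  5

Answer: 10  6 14 15
 1 11 12  3
 9  2  8  4
13  7  0  5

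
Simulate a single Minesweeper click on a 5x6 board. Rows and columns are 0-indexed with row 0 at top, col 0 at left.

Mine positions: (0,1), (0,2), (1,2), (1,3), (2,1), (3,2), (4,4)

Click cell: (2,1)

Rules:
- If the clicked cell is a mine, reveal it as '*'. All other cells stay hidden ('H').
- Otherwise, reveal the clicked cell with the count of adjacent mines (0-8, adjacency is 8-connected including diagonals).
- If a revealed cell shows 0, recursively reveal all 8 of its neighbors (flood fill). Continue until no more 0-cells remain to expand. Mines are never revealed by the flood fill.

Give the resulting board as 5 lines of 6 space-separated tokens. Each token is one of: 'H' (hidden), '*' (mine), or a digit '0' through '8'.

H H H H H H
H H H H H H
H * H H H H
H H H H H H
H H H H H H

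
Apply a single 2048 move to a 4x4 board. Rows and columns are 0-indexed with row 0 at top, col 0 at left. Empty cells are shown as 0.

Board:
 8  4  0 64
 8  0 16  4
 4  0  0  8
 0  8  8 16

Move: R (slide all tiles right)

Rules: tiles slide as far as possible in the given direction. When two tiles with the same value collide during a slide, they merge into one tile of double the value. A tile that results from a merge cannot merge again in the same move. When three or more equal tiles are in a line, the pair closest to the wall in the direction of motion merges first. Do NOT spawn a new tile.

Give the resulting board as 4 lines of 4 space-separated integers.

Slide right:
row 0: [8, 4, 0, 64] -> [0, 8, 4, 64]
row 1: [8, 0, 16, 4] -> [0, 8, 16, 4]
row 2: [4, 0, 0, 8] -> [0, 0, 4, 8]
row 3: [0, 8, 8, 16] -> [0, 0, 16, 16]

Answer:  0  8  4 64
 0  8 16  4
 0  0  4  8
 0  0 16 16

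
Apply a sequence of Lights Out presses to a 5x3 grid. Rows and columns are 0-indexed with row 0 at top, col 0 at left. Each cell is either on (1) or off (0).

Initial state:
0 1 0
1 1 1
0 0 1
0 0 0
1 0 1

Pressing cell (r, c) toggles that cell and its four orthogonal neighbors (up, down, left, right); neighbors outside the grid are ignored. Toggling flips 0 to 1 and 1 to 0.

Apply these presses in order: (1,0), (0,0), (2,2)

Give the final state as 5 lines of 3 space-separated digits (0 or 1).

Answer: 0 0 0
1 0 0
1 1 0
0 0 1
1 0 1

Derivation:
After press 1 at (1,0):
1 1 0
0 0 1
1 0 1
0 0 0
1 0 1

After press 2 at (0,0):
0 0 0
1 0 1
1 0 1
0 0 0
1 0 1

After press 3 at (2,2):
0 0 0
1 0 0
1 1 0
0 0 1
1 0 1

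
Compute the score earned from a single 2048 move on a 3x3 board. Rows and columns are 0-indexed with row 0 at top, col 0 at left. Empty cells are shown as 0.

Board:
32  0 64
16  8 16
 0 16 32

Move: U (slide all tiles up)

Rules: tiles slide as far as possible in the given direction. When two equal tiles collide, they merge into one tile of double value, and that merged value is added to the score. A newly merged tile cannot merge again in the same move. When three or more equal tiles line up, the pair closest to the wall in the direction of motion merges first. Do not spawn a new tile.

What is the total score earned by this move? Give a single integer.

Slide up:
col 0: [32, 16, 0] -> [32, 16, 0]  score +0 (running 0)
col 1: [0, 8, 16] -> [8, 16, 0]  score +0 (running 0)
col 2: [64, 16, 32] -> [64, 16, 32]  score +0 (running 0)
Board after move:
32  8 64
16 16 16
 0  0 32

Answer: 0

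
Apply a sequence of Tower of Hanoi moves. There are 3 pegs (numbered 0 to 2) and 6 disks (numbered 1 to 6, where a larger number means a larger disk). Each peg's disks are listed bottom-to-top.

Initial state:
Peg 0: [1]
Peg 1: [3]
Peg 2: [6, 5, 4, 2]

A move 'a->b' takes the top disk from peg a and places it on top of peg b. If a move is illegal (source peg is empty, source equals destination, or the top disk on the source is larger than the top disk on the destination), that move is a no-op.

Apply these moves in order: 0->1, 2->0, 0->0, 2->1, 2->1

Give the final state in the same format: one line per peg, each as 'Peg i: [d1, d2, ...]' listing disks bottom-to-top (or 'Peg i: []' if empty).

Answer: Peg 0: [2]
Peg 1: [3, 1]
Peg 2: [6, 5, 4]

Derivation:
After move 1 (0->1):
Peg 0: []
Peg 1: [3, 1]
Peg 2: [6, 5, 4, 2]

After move 2 (2->0):
Peg 0: [2]
Peg 1: [3, 1]
Peg 2: [6, 5, 4]

After move 3 (0->0):
Peg 0: [2]
Peg 1: [3, 1]
Peg 2: [6, 5, 4]

After move 4 (2->1):
Peg 0: [2]
Peg 1: [3, 1]
Peg 2: [6, 5, 4]

After move 5 (2->1):
Peg 0: [2]
Peg 1: [3, 1]
Peg 2: [6, 5, 4]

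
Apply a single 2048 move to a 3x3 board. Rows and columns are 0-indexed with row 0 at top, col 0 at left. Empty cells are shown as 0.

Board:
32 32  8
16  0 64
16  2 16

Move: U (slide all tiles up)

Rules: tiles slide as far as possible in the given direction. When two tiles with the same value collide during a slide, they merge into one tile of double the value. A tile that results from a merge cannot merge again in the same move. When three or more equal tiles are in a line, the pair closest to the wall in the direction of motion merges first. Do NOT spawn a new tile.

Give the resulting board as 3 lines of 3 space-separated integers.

Answer: 32 32  8
32  2 64
 0  0 16

Derivation:
Slide up:
col 0: [32, 16, 16] -> [32, 32, 0]
col 1: [32, 0, 2] -> [32, 2, 0]
col 2: [8, 64, 16] -> [8, 64, 16]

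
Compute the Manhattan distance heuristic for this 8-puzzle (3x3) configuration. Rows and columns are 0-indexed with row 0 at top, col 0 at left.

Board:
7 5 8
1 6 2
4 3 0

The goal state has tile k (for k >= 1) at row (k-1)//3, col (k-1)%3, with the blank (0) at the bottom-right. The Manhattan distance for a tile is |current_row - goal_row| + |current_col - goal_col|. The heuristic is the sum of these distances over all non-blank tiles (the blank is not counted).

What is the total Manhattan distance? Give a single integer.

Answer: 14

Derivation:
Tile 7: (0,0)->(2,0) = 2
Tile 5: (0,1)->(1,1) = 1
Tile 8: (0,2)->(2,1) = 3
Tile 1: (1,0)->(0,0) = 1
Tile 6: (1,1)->(1,2) = 1
Tile 2: (1,2)->(0,1) = 2
Tile 4: (2,0)->(1,0) = 1
Tile 3: (2,1)->(0,2) = 3
Sum: 2 + 1 + 3 + 1 + 1 + 2 + 1 + 3 = 14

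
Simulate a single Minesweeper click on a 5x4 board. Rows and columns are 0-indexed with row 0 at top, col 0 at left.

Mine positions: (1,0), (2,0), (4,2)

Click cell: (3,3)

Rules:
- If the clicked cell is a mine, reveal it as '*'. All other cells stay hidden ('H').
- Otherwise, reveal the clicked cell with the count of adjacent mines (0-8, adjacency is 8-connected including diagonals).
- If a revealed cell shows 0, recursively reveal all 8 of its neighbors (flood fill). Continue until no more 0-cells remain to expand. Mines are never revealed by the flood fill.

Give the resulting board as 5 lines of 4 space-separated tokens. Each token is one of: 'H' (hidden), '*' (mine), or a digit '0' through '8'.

H H H H
H H H H
H H H H
H H H 1
H H H H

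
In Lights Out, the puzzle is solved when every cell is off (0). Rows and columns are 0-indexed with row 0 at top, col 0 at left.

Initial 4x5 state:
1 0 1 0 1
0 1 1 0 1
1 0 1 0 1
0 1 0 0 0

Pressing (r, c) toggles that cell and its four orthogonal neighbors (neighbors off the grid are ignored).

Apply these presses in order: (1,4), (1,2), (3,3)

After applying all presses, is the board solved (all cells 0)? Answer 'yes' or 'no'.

After press 1 at (1,4):
1 0 1 0 0
0 1 1 1 0
1 0 1 0 0
0 1 0 0 0

After press 2 at (1,2):
1 0 0 0 0
0 0 0 0 0
1 0 0 0 0
0 1 0 0 0

After press 3 at (3,3):
1 0 0 0 0
0 0 0 0 0
1 0 0 1 0
0 1 1 1 1

Lights still on: 7

Answer: no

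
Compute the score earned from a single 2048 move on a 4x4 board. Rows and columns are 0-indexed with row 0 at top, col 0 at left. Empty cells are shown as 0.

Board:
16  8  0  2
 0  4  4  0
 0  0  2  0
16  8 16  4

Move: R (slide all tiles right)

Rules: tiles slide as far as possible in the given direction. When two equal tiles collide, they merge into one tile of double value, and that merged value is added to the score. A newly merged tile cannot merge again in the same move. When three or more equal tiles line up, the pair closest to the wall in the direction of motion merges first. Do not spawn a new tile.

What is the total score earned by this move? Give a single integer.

Slide right:
row 0: [16, 8, 0, 2] -> [0, 16, 8, 2]  score +0 (running 0)
row 1: [0, 4, 4, 0] -> [0, 0, 0, 8]  score +8 (running 8)
row 2: [0, 0, 2, 0] -> [0, 0, 0, 2]  score +0 (running 8)
row 3: [16, 8, 16, 4] -> [16, 8, 16, 4]  score +0 (running 8)
Board after move:
 0 16  8  2
 0  0  0  8
 0  0  0  2
16  8 16  4

Answer: 8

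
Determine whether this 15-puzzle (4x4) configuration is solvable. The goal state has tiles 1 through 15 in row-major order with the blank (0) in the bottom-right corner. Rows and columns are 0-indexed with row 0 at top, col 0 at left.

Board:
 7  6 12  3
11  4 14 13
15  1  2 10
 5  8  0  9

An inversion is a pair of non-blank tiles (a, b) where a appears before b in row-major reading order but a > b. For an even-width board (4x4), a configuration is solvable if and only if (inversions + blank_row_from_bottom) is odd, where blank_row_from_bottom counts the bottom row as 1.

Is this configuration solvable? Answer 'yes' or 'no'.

Inversions: 53
Blank is in row 3 (0-indexed from top), which is row 1 counting from the bottom (bottom = 1).
53 + 1 = 54, which is even, so the puzzle is not solvable.

Answer: no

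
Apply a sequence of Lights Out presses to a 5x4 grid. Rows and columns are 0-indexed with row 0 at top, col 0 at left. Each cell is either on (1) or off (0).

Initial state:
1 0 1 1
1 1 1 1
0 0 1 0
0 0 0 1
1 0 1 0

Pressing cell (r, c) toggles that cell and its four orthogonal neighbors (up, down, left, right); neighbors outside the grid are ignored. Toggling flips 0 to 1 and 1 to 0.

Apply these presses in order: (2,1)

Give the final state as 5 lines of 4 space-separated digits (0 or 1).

After press 1 at (2,1):
1 0 1 1
1 0 1 1
1 1 0 0
0 1 0 1
1 0 1 0

Answer: 1 0 1 1
1 0 1 1
1 1 0 0
0 1 0 1
1 0 1 0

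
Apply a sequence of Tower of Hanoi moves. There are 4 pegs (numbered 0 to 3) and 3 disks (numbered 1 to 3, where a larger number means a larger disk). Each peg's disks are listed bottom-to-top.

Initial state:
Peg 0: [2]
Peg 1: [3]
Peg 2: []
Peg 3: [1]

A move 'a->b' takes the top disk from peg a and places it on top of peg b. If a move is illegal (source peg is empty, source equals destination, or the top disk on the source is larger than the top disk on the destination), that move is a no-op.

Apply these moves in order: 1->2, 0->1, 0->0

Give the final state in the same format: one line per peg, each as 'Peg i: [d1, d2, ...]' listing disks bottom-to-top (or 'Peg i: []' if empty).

Answer: Peg 0: []
Peg 1: [2]
Peg 2: [3]
Peg 3: [1]

Derivation:
After move 1 (1->2):
Peg 0: [2]
Peg 1: []
Peg 2: [3]
Peg 3: [1]

After move 2 (0->1):
Peg 0: []
Peg 1: [2]
Peg 2: [3]
Peg 3: [1]

After move 3 (0->0):
Peg 0: []
Peg 1: [2]
Peg 2: [3]
Peg 3: [1]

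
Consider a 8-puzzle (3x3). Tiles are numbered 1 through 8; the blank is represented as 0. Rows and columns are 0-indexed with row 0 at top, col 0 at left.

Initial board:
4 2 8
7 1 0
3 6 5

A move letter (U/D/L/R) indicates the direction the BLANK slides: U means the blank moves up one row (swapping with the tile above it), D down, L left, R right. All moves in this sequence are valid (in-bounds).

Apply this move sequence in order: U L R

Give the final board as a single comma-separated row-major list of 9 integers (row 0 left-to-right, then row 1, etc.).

Answer: 4, 2, 0, 7, 1, 8, 3, 6, 5

Derivation:
After move 1 (U):
4 2 0
7 1 8
3 6 5

After move 2 (L):
4 0 2
7 1 8
3 6 5

After move 3 (R):
4 2 0
7 1 8
3 6 5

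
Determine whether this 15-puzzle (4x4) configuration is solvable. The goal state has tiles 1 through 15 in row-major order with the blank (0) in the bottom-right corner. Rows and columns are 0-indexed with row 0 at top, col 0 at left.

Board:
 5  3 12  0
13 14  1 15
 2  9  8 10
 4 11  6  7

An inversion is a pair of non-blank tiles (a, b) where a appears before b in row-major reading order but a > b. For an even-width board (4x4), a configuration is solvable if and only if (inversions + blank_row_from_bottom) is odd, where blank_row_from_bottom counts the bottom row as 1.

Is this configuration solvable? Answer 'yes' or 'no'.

Inversions: 53
Blank is in row 0 (0-indexed from top), which is row 4 counting from the bottom (bottom = 1).
53 + 4 = 57, which is odd, so the puzzle is solvable.

Answer: yes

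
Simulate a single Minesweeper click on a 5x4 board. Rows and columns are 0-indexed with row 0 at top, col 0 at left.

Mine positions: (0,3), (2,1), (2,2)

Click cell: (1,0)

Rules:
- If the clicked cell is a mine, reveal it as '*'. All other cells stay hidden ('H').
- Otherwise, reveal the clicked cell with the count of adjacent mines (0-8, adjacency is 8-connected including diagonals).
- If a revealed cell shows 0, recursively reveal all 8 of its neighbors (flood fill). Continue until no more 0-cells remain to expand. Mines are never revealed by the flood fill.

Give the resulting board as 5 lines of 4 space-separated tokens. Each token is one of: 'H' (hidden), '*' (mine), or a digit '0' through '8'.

H H H H
1 H H H
H H H H
H H H H
H H H H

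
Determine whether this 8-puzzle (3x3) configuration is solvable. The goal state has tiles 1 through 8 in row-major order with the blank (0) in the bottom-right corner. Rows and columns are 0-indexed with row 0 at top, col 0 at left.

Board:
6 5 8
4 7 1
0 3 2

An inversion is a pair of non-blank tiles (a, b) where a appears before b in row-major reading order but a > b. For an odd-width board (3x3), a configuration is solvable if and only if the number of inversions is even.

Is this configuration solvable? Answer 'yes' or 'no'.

Answer: no

Derivation:
Inversions (pairs i<j in row-major order where tile[i] > tile[j] > 0): 21
21 is odd, so the puzzle is not solvable.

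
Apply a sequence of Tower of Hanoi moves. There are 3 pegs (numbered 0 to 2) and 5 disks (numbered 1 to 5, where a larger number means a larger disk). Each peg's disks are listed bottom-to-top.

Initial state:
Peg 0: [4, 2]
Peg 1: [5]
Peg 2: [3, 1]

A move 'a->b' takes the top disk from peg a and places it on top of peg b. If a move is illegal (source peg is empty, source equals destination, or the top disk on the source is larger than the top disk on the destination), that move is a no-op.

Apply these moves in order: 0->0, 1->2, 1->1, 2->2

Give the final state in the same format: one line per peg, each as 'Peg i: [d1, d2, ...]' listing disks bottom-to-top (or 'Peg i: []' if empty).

Answer: Peg 0: [4, 2]
Peg 1: [5]
Peg 2: [3, 1]

Derivation:
After move 1 (0->0):
Peg 0: [4, 2]
Peg 1: [5]
Peg 2: [3, 1]

After move 2 (1->2):
Peg 0: [4, 2]
Peg 1: [5]
Peg 2: [3, 1]

After move 3 (1->1):
Peg 0: [4, 2]
Peg 1: [5]
Peg 2: [3, 1]

After move 4 (2->2):
Peg 0: [4, 2]
Peg 1: [5]
Peg 2: [3, 1]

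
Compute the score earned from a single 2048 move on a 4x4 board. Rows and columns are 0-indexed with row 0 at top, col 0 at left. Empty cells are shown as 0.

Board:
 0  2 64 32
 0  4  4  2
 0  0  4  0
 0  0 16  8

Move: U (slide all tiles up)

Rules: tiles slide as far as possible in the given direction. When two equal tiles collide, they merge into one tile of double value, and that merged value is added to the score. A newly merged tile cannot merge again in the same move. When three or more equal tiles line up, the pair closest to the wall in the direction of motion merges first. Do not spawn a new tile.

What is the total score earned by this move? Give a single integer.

Answer: 8

Derivation:
Slide up:
col 0: [0, 0, 0, 0] -> [0, 0, 0, 0]  score +0 (running 0)
col 1: [2, 4, 0, 0] -> [2, 4, 0, 0]  score +0 (running 0)
col 2: [64, 4, 4, 16] -> [64, 8, 16, 0]  score +8 (running 8)
col 3: [32, 2, 0, 8] -> [32, 2, 8, 0]  score +0 (running 8)
Board after move:
 0  2 64 32
 0  4  8  2
 0  0 16  8
 0  0  0  0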